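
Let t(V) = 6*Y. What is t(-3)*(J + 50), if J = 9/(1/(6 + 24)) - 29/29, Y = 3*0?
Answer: 0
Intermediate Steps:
Y = 0
t(V) = 0 (t(V) = 6*0 = 0)
J = 269 (J = 9/(1/30) - 29*1/29 = 9/(1/30) - 1 = 9*30 - 1 = 270 - 1 = 269)
t(-3)*(J + 50) = 0*(269 + 50) = 0*319 = 0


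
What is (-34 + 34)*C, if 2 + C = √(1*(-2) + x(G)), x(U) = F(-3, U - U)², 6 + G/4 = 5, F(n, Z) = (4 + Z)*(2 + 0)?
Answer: 0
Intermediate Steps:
F(n, Z) = 8 + 2*Z (F(n, Z) = (4 + Z)*2 = 8 + 2*Z)
G = -4 (G = -24 + 4*5 = -24 + 20 = -4)
x(U) = 64 (x(U) = (8 + 2*(U - U))² = (8 + 2*0)² = (8 + 0)² = 8² = 64)
C = -2 + √62 (C = -2 + √(1*(-2) + 64) = -2 + √(-2 + 64) = -2 + √62 ≈ 5.8740)
(-34 + 34)*C = (-34 + 34)*(-2 + √62) = 0*(-2 + √62) = 0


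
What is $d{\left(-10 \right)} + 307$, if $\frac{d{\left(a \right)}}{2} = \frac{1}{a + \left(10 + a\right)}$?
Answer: $\frac{1534}{5} \approx 306.8$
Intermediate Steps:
$d{\left(a \right)} = \frac{2}{10 + 2 a}$ ($d{\left(a \right)} = \frac{2}{a + \left(10 + a\right)} = \frac{2}{10 + 2 a}$)
$d{\left(-10 \right)} + 307 = \frac{1}{5 - 10} + 307 = \frac{1}{-5} + 307 = - \frac{1}{5} + 307 = \frac{1534}{5}$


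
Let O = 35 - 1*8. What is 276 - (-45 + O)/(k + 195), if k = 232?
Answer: 117870/427 ≈ 276.04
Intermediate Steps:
O = 27 (O = 35 - 8 = 27)
276 - (-45 + O)/(k + 195) = 276 - (-45 + 27)/(232 + 195) = 276 - (-18)/427 = 276 - 1*(-18/427) = 276 + 18/427 = 117870/427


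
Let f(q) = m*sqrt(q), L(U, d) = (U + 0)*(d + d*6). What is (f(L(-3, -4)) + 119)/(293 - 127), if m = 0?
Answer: 119/166 ≈ 0.71687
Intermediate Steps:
L(U, d) = 7*U*d (L(U, d) = U*(d + 6*d) = U*(7*d) = 7*U*d)
f(q) = 0 (f(q) = 0*sqrt(q) = 0)
(f(L(-3, -4)) + 119)/(293 - 127) = (0 + 119)/(293 - 127) = 119/166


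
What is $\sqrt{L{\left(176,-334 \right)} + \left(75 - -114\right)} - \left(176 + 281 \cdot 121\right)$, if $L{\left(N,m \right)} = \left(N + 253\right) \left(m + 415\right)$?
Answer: $-34177 + 3 \sqrt{3882} \approx -33990.0$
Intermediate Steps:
$L{\left(N,m \right)} = \left(253 + N\right) \left(415 + m\right)$
$\sqrt{L{\left(176,-334 \right)} + \left(75 - -114\right)} - \left(176 + 281 \cdot 121\right) = \sqrt{\left(104995 + 253 \left(-334\right) + 415 \cdot 176 + 176 \left(-334\right)\right) + \left(75 - -114\right)} - \left(176 + 281 \cdot 121\right) = \sqrt{\left(104995 - 84502 + 73040 - 58784\right) + \left(75 + 114\right)} - \left(176 + 34001\right) = \sqrt{34749 + 189} - 34177 = \sqrt{34938} - 34177 = 3 \sqrt{3882} - 34177 = -34177 + 3 \sqrt{3882}$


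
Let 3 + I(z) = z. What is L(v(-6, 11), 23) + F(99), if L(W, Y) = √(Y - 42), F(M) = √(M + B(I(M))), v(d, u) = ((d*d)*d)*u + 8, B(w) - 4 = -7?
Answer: 4*√6 + I*√19 ≈ 9.798 + 4.3589*I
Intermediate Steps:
I(z) = -3 + z
B(w) = -3 (B(w) = 4 - 7 = -3)
v(d, u) = 8 + u*d³ (v(d, u) = (d²*d)*u + 8 = d³*u + 8 = u*d³ + 8 = 8 + u*d³)
F(M) = √(-3 + M) (F(M) = √(M - 3) = √(-3 + M))
L(W, Y) = √(-42 + Y)
L(v(-6, 11), 23) + F(99) = √(-42 + 23) + √(-3 + 99) = √(-19) + √96 = I*√19 + 4*√6 = 4*√6 + I*√19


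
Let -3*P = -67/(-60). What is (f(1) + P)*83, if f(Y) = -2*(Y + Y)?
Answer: -65321/180 ≈ -362.89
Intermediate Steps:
f(Y) = -4*Y
P = -67/180 (P = -(-67)/(3*(-60)) = -(-67)*(-1)/(3*60) = -⅓*67/60 = -67/180 ≈ -0.37222)
(f(1) + P)*83 = (-4*1 - 67/180)*83 = (-4 - 67/180)*83 = -787/180*83 = -65321/180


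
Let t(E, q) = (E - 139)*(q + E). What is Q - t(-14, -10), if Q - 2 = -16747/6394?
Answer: -23482727/6394 ≈ -3672.6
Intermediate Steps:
t(E, q) = (-139 + E)*(E + q)
Q = -3959/6394 (Q = 2 - 16747/6394 = -3959/6394 ≈ -0.61917)
Q - t(-14, -10) = -3959/6394 - ((-14)² - 139*(-14) - 139*(-10) - 14*(-10)) = -3959/6394 - (196 + 1946 + 1390 + 140) = -3959/6394 - 1*3672 = -3959/6394 - 3672 = -23482727/6394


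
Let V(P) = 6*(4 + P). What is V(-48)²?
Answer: 69696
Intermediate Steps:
V(P) = 24 + 6*P
V(-48)² = (24 + 6*(-48))² = (24 - 288)² = (-264)² = 69696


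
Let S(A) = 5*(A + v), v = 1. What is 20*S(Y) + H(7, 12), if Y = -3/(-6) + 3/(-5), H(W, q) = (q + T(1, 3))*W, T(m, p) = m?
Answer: 181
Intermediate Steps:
H(W, q) = W*(1 + q) (H(W, q) = (q + 1)*W = (1 + q)*W = W*(1 + q))
Y = -1/10 (Y = -3*(-1/6) + 3*(-1/5) = 1/2 - 3/5 = -1/10 ≈ -0.10000)
S(A) = 5 + 5*A (S(A) = 5*(A + 1) = 5*(1 + A) = 5 + 5*A)
20*S(Y) + H(7, 12) = 20*(5 + 5*(-1/10)) + 7*(1 + 12) = 20*(5 - 1/2) + 7*13 = 20*(9/2) + 91 = 90 + 91 = 181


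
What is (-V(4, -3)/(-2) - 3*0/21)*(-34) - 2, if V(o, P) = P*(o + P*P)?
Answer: 661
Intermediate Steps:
V(o, P) = P*(o + P**2)
(-V(4, -3)/(-2) - 3*0/21)*(-34) - 2 = (-(-3)*(4 + (-3)**2)/(-2) - 3*0/21)*(-34) - 2 = (-(-3)*(4 + 9)*(-1/2) + 0*(1/21))*(-34) - 2 = (-(-3)*13*(-1/2) + 0)*(-34) - 2 = (-1*(-39)*(-1/2) + 0)*(-34) - 2 = (39*(-1/2) + 0)*(-34) - 2 = (-39/2 + 0)*(-34) - 2 = -39/2*(-34) - 2 = 663 - 2 = 661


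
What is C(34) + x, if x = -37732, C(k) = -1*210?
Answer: -37942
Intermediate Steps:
C(k) = -210
C(34) + x = -210 - 37732 = -37942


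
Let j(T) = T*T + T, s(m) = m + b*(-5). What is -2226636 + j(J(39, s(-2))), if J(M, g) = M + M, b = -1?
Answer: -2220474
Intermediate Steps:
s(m) = 5 + m (s(m) = m - 1*(-5) = m + 5 = 5 + m)
J(M, g) = 2*M
j(T) = T + T² (j(T) = T² + T = T + T²)
-2226636 + j(J(39, s(-2))) = -2226636 + (2*39)*(1 + 2*39) = -2226636 + 78*(1 + 78) = -2226636 + 78*79 = -2226636 + 6162 = -2220474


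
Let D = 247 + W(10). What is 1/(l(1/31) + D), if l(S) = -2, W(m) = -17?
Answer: 1/228 ≈ 0.0043860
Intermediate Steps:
D = 230 (D = 247 - 17 = 230)
1/(l(1/31) + D) = 1/(-2 + 230) = 1/228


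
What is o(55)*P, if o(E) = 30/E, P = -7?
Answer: -42/11 ≈ -3.8182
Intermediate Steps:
o(55)*P = (30/55)*(-7) = (30*(1/55))*(-7) = (6/11)*(-7) = -42/11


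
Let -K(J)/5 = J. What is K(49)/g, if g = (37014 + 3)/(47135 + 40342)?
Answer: -7143955/12339 ≈ -578.97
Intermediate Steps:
K(J) = -5*J
g = 12339/29159 (g = 37017/87477 = 37017*(1/87477) = 12339/29159 ≈ 0.42316)
K(49)/g = (-5*49)/(12339/29159) = -245*29159/12339 = -7143955/12339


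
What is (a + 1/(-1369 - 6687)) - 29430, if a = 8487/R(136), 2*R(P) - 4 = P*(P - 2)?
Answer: -360125399827/12237064 ≈ -29429.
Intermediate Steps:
R(P) = 2 + P*(-2 + P)/2 (R(P) = 2 + (P*(P - 2))/2 = 2 + (P*(-2 + P))/2 = 2 + P*(-2 + P)/2)
a = 2829/3038 (a = 8487/(2 + (½)*136² - 1*136) = 8487/(2 + (½)*18496 - 136) = 8487/(2 + 9248 - 136) = 8487/9114 = 8487*(1/9114) = 2829/3038 ≈ 0.93120)
(a + 1/(-1369 - 6687)) - 29430 = (2829/3038 + 1/(-1369 - 6687)) - 29430 = (2829/3038 + 1/(-8056)) - 29430 = (2829/3038 - 1/8056) - 29430 = 11393693/12237064 - 29430 = -360125399827/12237064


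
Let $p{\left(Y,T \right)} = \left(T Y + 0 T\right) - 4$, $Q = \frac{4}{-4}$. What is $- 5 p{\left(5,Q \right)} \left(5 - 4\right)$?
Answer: $45$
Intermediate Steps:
$Q = -1$ ($Q = 4 \left(- \frac{1}{4}\right) = -1$)
$p{\left(Y,T \right)} = -4 + T Y$ ($p{\left(Y,T \right)} = \left(T Y + 0\right) - 4 = T Y - 4 = -4 + T Y$)
$- 5 p{\left(5,Q \right)} \left(5 - 4\right) = - 5 \left(-4 - 5\right) \left(5 - 4\right) = \left(-5\right) \left(-9\right) 1 = 45 \cdot 1 = 45$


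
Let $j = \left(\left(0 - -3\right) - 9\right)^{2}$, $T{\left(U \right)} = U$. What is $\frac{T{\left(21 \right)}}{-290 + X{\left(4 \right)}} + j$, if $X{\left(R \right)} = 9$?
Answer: $\frac{10095}{281} \approx 35.925$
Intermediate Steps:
$j = 36$ ($j = \left(\left(0 + 3\right) - 9\right)^{2} = \left(3 - 9\right)^{2} = \left(-6\right)^{2} = 36$)
$\frac{T{\left(21 \right)}}{-290 + X{\left(4 \right)}} + j = \frac{21}{-290 + 9} + 36 = \frac{21}{-281} + 36 = 21 \left(- \frac{1}{281}\right) + 36 = - \frac{21}{281} + 36 = \frac{10095}{281}$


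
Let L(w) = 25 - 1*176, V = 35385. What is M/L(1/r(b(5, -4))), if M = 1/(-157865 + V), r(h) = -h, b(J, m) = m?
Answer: 1/18494480 ≈ 5.4070e-8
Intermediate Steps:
L(w) = -151 (L(w) = 25 - 176 = -151)
M = -1/122480 (M = 1/(-157865 + 35385) = 1/(-122480) = -1/122480 ≈ -8.1646e-6)
M/L(1/r(b(5, -4))) = -1/122480/(-151) = -1/122480*(-1/151) = 1/18494480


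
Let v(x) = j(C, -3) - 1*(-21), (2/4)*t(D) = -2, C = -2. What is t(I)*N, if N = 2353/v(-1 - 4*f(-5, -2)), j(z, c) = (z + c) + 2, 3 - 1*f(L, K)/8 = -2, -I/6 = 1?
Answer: -4706/9 ≈ -522.89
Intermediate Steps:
I = -6 (I = -6*1 = -6)
f(L, K) = 40 (f(L, K) = 24 - 8*(-2) = 24 + 16 = 40)
j(z, c) = 2 + c + z (j(z, c) = (c + z) + 2 = 2 + c + z)
t(D) = -4 (t(D) = 2*(-2) = -4)
v(x) = 18 (v(x) = (2 - 3 - 2) - 1*(-21) = -3 + 21 = 18)
N = 2353/18 ≈ 130.72
t(I)*N = -4*2353/18 = -4706/9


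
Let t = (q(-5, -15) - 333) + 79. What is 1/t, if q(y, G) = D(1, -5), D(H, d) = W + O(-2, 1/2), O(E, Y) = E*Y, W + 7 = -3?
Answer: -1/265 ≈ -0.0037736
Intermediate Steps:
W = -10 (W = -7 - 3 = -10)
D(H, d) = -11 (D(H, d) = -10 - 2/2 = -10 - 2*½ = -10 - 1 = -11)
q(y, G) = -11
t = -265 (t = (-11 - 333) + 79 = -344 + 79 = -265)
1/t = 1/(-265) = -1/265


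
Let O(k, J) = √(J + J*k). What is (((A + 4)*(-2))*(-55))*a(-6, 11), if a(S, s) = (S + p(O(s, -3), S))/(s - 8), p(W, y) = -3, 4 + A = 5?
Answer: -1650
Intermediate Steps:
A = 1 (A = -4 + 5 = 1)
a(S, s) = (-3 + S)/(-8 + s) (a(S, s) = (S - 3)/(s - 8) = (-3 + S)/(-8 + s))
(((A + 4)*(-2))*(-55))*a(-6, 11) = (((1 + 4)*(-2))*(-55))*((-3 - 6)/(-8 + 11)) = ((5*(-2))*(-55))*(-9/3) = (-10*(-55))*((⅓)*(-9)) = 550*(-3) = -1650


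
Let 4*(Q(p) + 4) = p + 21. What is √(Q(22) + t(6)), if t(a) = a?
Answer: √51/2 ≈ 3.5707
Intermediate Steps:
Q(p) = 5/4 + p/4 (Q(p) = -4 + (p + 21)/4 = -4 + (21 + p)/4 = -4 + (21/4 + p/4) = 5/4 + p/4)
√(Q(22) + t(6)) = √((5/4 + (¼)*22) + 6) = √((5/4 + 11/2) + 6) = √(27/4 + 6) = √(51/4) = √51/2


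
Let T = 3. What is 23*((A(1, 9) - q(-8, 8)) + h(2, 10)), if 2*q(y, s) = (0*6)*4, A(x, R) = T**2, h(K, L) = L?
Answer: 437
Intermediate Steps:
A(x, R) = 9 (A(x, R) = 3**2 = 9)
q(y, s) = 0 (q(y, s) = ((0*6)*4)/2 = (0*4)/2 = (1/2)*0 = 0)
23*((A(1, 9) - q(-8, 8)) + h(2, 10)) = 23*((9 - 1*0) + 10) = 23*((9 + 0) + 10) = 23*(9 + 10) = 23*19 = 437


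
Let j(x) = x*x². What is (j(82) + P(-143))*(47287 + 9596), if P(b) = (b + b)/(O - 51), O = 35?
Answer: 250915861821/8 ≈ 3.1364e+10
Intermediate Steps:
P(b) = -b/8 (P(b) = (b + b)/(35 - 51) = (2*b)/(-16) = (2*b)*(-1/16) = -b/8)
j(x) = x³
(j(82) + P(-143))*(47287 + 9596) = (82³ - ⅛*(-143))*(47287 + 9596) = (551368 + 143/8)*56883 = (4411087/8)*56883 = 250915861821/8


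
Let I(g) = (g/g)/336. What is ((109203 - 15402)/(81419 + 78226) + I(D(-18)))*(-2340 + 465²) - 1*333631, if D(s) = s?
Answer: -35304821429/170288 ≈ -2.0732e+5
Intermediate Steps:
I(g) = 1/336 (I(g) = 1*(1/336) = 1/336)
((109203 - 15402)/(81419 + 78226) + I(D(-18)))*(-2340 + 465²) - 1*333631 = ((109203 - 15402)/(81419 + 78226) + 1/336)*(-2340 + 465²) - 1*333631 = (93801/159645 + 1/336)*(-2340 + 216225) - 333631 = (93801*(1/159645) + 1/336)*213885 - 333631 = (31267/53215 + 1/336)*213885 - 333631 = (10558927/17880240)*213885 - 333631 = 21508534299/170288 - 333631 = -35304821429/170288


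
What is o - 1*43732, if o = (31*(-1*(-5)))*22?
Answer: -40322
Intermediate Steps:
o = 3410 (o = (31*5)*22 = 155*22 = 3410)
o - 1*43732 = 3410 - 1*43732 = 3410 - 43732 = -40322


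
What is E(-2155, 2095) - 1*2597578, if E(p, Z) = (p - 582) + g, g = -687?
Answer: -2601002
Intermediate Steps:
E(p, Z) = -1269 + p (E(p, Z) = (p - 582) - 687 = (-582 + p) - 687 = -1269 + p)
E(-2155, 2095) - 1*2597578 = (-1269 - 2155) - 1*2597578 = -3424 - 2597578 = -2601002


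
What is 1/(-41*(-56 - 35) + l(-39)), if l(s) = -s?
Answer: 1/3770 ≈ 0.00026525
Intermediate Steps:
1/(-41*(-56 - 35) + l(-39)) = 1/(-41*(-56 - 35) - 1*(-39)) = 1/(-41*(-91) + 39) = 1/(3731 + 39) = 1/3770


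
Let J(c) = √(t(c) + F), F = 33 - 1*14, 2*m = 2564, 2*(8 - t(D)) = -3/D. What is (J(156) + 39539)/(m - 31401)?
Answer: -39539/30119 - 53*√26/1566188 ≈ -1.3129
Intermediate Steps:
t(D) = 8 + 3/(2*D) (t(D) = 8 - (-3)/(2*D) = 8 + 3/(2*D))
m = 1282 (m = (½)*2564 = 1282)
F = 19 (F = 33 - 14 = 19)
J(c) = √(27 + 3/(2*c)) (J(c) = √((8 + 3/(2*c)) + 19) = √(27 + 3/(2*c)))
(J(156) + 39539)/(m - 31401) = (√(108 + 6/156)/2 + 39539)/(1282 - 31401) = (√(108 + 6*(1/156))/2 + 39539)/(-30119) = (√(108 + 1/26)/2 + 39539)*(-1/30119) = (√(2809/26)/2 + 39539)*(-1/30119) = ((53*√26/26)/2 + 39539)*(-1/30119) = (53*√26/52 + 39539)*(-1/30119) = (39539 + 53*√26/52)*(-1/30119) = -39539/30119 - 53*√26/1566188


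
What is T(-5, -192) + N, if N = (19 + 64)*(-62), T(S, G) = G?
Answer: -5338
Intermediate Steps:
N = -5146 (N = 83*(-62) = -5146)
T(-5, -192) + N = -192 - 5146 = -5338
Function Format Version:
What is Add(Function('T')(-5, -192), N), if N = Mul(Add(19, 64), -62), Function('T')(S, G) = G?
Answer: -5338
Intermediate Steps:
N = -5146 (N = Mul(83, -62) = -5146)
Add(Function('T')(-5, -192), N) = Add(-192, -5146) = -5338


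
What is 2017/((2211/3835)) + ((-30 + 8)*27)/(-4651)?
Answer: 35977705279/10283361 ≈ 3498.6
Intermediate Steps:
2017/((2211/3835)) + ((-30 + 8)*27)/(-4651) = 2017/((2211*(1/3835))) - 22*27*(-1/4651) = 2017/(2211/3835) - 594*(-1/4651) = 2017*(3835/2211) + 594/4651 = 7735195/2211 + 594/4651 = 35977705279/10283361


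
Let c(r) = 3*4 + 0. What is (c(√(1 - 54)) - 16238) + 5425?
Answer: -10801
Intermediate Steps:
c(r) = 12 (c(r) = 12 + 0 = 12)
(c(√(1 - 54)) - 16238) + 5425 = (12 - 16238) + 5425 = -16226 + 5425 = -10801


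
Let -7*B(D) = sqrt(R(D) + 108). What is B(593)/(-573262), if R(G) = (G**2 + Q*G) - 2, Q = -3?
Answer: sqrt(87494)/2006417 ≈ 0.00014742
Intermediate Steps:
R(G) = -2 + G**2 - 3*G (R(G) = (G**2 - 3*G) - 2 = -2 + G**2 - 3*G)
B(D) = -sqrt(106 + D**2 - 3*D)/7 (B(D) = -sqrt((-2 + D**2 - 3*D) + 108)/7 = -sqrt(106 + D**2 - 3*D)/7)
B(593)/(-573262) = -sqrt(106 + 593**2 - 3*593)/7/(-573262) = -sqrt(106 + 351649 - 1779)/7*(-1/573262) = -2*sqrt(87494)/7*(-1/573262) = sqrt(87494)/2006417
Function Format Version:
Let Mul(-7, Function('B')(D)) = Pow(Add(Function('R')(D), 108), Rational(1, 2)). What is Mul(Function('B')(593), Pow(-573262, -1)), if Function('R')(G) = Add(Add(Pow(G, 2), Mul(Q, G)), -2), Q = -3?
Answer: Mul(Rational(1, 2006417), Pow(87494, Rational(1, 2))) ≈ 0.00014742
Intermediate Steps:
Function('R')(G) = Add(-2, Pow(G, 2), Mul(-3, G)) (Function('R')(G) = Add(Add(Pow(G, 2), Mul(-3, G)), -2) = Add(-2, Pow(G, 2), Mul(-3, G)))
Function('B')(D) = Mul(Rational(-1, 7), Pow(Add(106, Pow(D, 2), Mul(-3, D)), Rational(1, 2))) (Function('B')(D) = Mul(Rational(-1, 7), Pow(Add(Add(-2, Pow(D, 2), Mul(-3, D)), 108), Rational(1, 2))) = Mul(Rational(-1, 7), Pow(Add(106, Pow(D, 2), Mul(-3, D)), Rational(1, 2))))
Mul(Function('B')(593), Pow(-573262, -1)) = Mul(Mul(Rational(-1, 7), Pow(Add(106, Pow(593, 2), Mul(-3, 593)), Rational(1, 2))), Pow(-573262, -1)) = Mul(Mul(Rational(-1, 7), Pow(Add(106, 351649, -1779), Rational(1, 2))), Rational(-1, 573262)) = Mul(Mul(Rational(-1, 7), Pow(349976, Rational(1, 2))), Rational(-1, 573262)) = Mul(Mul(Rational(-1, 7), Mul(2, Pow(87494, Rational(1, 2)))), Rational(-1, 573262)) = Mul(Mul(Rational(-2, 7), Pow(87494, Rational(1, 2))), Rational(-1, 573262)) = Mul(Rational(1, 2006417), Pow(87494, Rational(1, 2)))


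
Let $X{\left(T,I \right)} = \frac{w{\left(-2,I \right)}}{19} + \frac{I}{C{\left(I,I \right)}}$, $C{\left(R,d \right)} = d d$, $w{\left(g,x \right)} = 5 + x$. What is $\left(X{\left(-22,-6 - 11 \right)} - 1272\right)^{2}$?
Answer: $\frac{168985944241}{104329} \approx 1.6197 \cdot 10^{6}$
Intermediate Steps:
$C{\left(R,d \right)} = d^{2}$
$X{\left(T,I \right)} = \frac{5}{19} + \frac{1}{I} + \frac{I}{19}$ ($X{\left(T,I \right)} = \frac{5 + I}{19} + \frac{I}{I^{2}} = \left(5 + I\right) \frac{1}{19} + \frac{I}{I^{2}} = \left(\frac{5}{19} + \frac{I}{19}\right) + \frac{1}{I} = \frac{5}{19} + \frac{1}{I} + \frac{I}{19}$)
$\left(X{\left(-22,-6 - 11 \right)} - 1272\right)^{2} = \left(\frac{19 + \left(-6 - 11\right) \left(5 - 17\right)}{19 \left(-6 - 11\right)} - 1272\right)^{2} = \left(\frac{19 - 17 \left(5 - 17\right)}{19 \left(-17\right)} - 1272\right)^{2} = \left(\frac{1}{19} \left(- \frac{1}{17}\right) \left(19 - -204\right) - 1272\right)^{2} = \left(\frac{1}{19} \left(- \frac{1}{17}\right) \left(19 + 204\right) - 1272\right)^{2} = \left(\frac{1}{19} \left(- \frac{1}{17}\right) 223 - 1272\right)^{2} = \left(- \frac{223}{323} - 1272\right)^{2} = \left(- \frac{411079}{323}\right)^{2} = \frac{168985944241}{104329}$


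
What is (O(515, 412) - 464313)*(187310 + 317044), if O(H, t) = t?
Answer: -233970324954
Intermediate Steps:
(O(515, 412) - 464313)*(187310 + 317044) = (412 - 464313)*(187310 + 317044) = -463901*504354 = -233970324954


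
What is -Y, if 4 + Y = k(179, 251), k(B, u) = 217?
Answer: -213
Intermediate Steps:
Y = 213 (Y = -4 + 217 = 213)
-Y = -1*213 = -213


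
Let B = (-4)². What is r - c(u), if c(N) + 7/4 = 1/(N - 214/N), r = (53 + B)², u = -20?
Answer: 1771783/372 ≈ 4762.9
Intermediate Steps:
B = 16
r = 4761 (r = (53 + 16)² = 69² = 4761)
c(N) = -7/4 + 1/(N - 214/N)
r - c(u) = 4761 - (1498 - 7*(-20)² + 4*(-20))/(4*(-214 + (-20)²)) = 4761 - (1498 - 7*400 - 80)/(4*(-214 + 400)) = 4761 - (1498 - 2800 - 80)/(4*186) = 4761 - (-1382)/(4*186) = 4761 - 1*(-691/372) = 4761 + 691/372 = 1771783/372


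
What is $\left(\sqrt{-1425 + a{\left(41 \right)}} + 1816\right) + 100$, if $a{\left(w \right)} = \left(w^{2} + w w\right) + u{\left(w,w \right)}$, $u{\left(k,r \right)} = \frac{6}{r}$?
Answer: $1916 + \frac{\sqrt{3256343}}{41} \approx 1960.0$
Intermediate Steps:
$a{\left(w \right)} = 2 w^{2} + \frac{6}{w}$ ($a{\left(w \right)} = \left(w^{2} + w w\right) + \frac{6}{w} = \left(w^{2} + w^{2}\right) + \frac{6}{w} = 2 w^{2} + \frac{6}{w}$)
$\left(\sqrt{-1425 + a{\left(41 \right)}} + 1816\right) + 100 = \left(\sqrt{-1425 + \frac{2 \left(3 + 41^{3}\right)}{41}} + 1816\right) + 100 = \left(\sqrt{-1425 + 2 \cdot \frac{1}{41} \left(3 + 68921\right)} + 1816\right) + 100 = \left(\sqrt{-1425 + 2 \cdot \frac{1}{41} \cdot 68924} + 1816\right) + 100 = \left(\sqrt{-1425 + \frac{137848}{41}} + 1816\right) + 100 = \left(\sqrt{\frac{79423}{41}} + 1816\right) + 100 = \left(\frac{\sqrt{3256343}}{41} + 1816\right) + 100 = \left(1816 + \frac{\sqrt{3256343}}{41}\right) + 100 = 1916 + \frac{\sqrt{3256343}}{41}$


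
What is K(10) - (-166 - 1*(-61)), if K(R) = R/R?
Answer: 106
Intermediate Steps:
K(R) = 1
K(10) - (-166 - 1*(-61)) = 1 - (-166 - 1*(-61)) = 1 - (-166 + 61) = 1 - 1*(-105) = 1 + 105 = 106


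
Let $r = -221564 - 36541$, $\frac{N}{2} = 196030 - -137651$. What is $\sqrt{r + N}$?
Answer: $3 \sqrt{45473} \approx 639.73$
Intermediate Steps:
$N = 667362$ ($N = 2 \left(196030 - -137651\right) = 2 \left(196030 + 137651\right) = 2 \cdot 333681 = 667362$)
$r = -258105$ ($r = -221564 - 36541 = -258105$)
$\sqrt{r + N} = \sqrt{-258105 + 667362} = \sqrt{409257} = 3 \sqrt{45473}$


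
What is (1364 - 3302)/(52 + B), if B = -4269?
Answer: 1938/4217 ≈ 0.45957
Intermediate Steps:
(1364 - 3302)/(52 + B) = (1364 - 3302)/(52 - 4269) = -1938/(-4217) = -1938*(-1/4217) = 1938/4217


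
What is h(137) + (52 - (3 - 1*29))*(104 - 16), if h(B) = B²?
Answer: 25633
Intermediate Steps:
h(137) + (52 - (3 - 1*29))*(104 - 16) = 137² + (52 - (3 - 1*29))*(104 - 16) = 18769 + (52 - (3 - 29))*88 = 18769 + (52 - 1*(-26))*88 = 18769 + (52 + 26)*88 = 18769 + 78*88 = 18769 + 6864 = 25633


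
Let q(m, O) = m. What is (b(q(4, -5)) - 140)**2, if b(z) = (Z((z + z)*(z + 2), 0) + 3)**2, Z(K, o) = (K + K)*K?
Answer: 452037817514761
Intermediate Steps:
Z(K, o) = 2*K**2 (Z(K, o) = (2*K)*K = 2*K**2)
b(z) = (3 + 8*z**2*(2 + z)**2)**2 (b(z) = (2*((z + z)*(z + 2))**2 + 3)**2 = (2*((2*z)*(2 + z))**2 + 3)**2 = (2*(2*z*(2 + z))**2 + 3)**2 = (2*(4*z**2*(2 + z)**2) + 3)**2 = (8*z**2*(2 + z)**2 + 3)**2 = (3 + 8*z**2*(2 + z)**2)**2)
(b(q(4, -5)) - 140)**2 = ((3 + 8*4**2*(2 + 4)**2)**2 - 140)**2 = ((3 + 8*16*6**2)**2 - 140)**2 = ((3 + 8*16*36)**2 - 140)**2 = ((3 + 4608)**2 - 140)**2 = (4611**2 - 140)**2 = (21261321 - 140)**2 = 21261181**2 = 452037817514761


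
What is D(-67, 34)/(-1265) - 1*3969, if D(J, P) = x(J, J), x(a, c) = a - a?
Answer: -3969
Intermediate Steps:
x(a, c) = 0
D(J, P) = 0
D(-67, 34)/(-1265) - 1*3969 = 0/(-1265) - 1*3969 = 0*(-1/1265) - 3969 = 0 - 3969 = -3969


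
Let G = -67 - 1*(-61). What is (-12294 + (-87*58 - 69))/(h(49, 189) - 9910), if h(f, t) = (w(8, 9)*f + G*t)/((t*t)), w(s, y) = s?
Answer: 88838127/50570836 ≈ 1.7567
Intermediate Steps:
G = -6 (G = -67 + 61 = -6)
h(f, t) = (-6*t + 8*f)/t² (h(f, t) = (8*f - 6*t)/((t*t)) = (-6*t + 8*f)/(t²) = (-6*t + 8*f)/t²)
(-12294 + (-87*58 - 69))/(h(49, 189) - 9910) = (-12294 + (-87*58 - 69))/(2*(-3*189 + 4*49)/189² - 9910) = (-12294 + (-5046 - 69))/(2*(1/35721)*(-567 + 196) - 9910) = (-12294 - 5115)/(2*(1/35721)*(-371) - 9910) = -17409/(-106/5103 - 9910) = -17409/(-50570836/5103) = -17409*(-5103/50570836) = 88838127/50570836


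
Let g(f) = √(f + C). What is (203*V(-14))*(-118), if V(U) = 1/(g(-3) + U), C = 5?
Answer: 167678/97 + 11977*√2/97 ≈ 1903.3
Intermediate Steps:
g(f) = √(5 + f) (g(f) = √(f + 5) = √(5 + f))
V(U) = 1/(U + √2) (V(U) = 1/(√(5 - 3) + U) = 1/(√2 + U) = 1/(U + √2))
(203*V(-14))*(-118) = (203/(-14 + √2))*(-118) = -23954/(-14 + √2)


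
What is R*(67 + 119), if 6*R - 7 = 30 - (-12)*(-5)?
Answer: -713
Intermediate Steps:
R = -23/6 (R = 7/6 + (30 - (-12)*(-5))/6 = 7/6 + (30 - 1*60)/6 = 7/6 + (30 - 60)/6 = 7/6 + (⅙)*(-30) = 7/6 - 5 = -23/6 ≈ -3.8333)
R*(67 + 119) = -23*(67 + 119)/6 = -23/6*186 = -713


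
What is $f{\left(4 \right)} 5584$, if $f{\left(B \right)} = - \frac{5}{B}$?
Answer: $-6980$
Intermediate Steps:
$f{\left(4 \right)} 5584 = - \frac{5}{4} \cdot 5584 = \left(-5\right) \frac{1}{4} \cdot 5584 = \left(- \frac{5}{4}\right) 5584 = -6980$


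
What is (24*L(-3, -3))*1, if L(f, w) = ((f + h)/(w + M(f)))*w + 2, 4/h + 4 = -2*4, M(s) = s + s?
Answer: 64/3 ≈ 21.333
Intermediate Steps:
M(s) = 2*s
h = -⅓ (h = 4/(-4 - 2*4) = 4/(-4 - 8) = 4/(-12) = 4*(-1/12) = -⅓ ≈ -0.33333)
L(f, w) = 2 + w*(-⅓ + f)/(w + 2*f) (L(f, w) = ((f - ⅓)/(w + 2*f))*w + 2 = ((-⅓ + f)/(w + 2*f))*w + 2 = w*(-⅓ + f)/(w + 2*f) + 2 = 2 + w*(-⅓ + f)/(w + 2*f))
(24*L(-3, -3))*1 = (24*((4*(-3) + (5/3)*(-3) - 3*(-3))/(-3 + 2*(-3))))*1 = (24*((-12 - 5 + 9)/(-3 - 6)))*1 = (24*(-8/(-9)))*1 = (24*(-⅑*(-8)))*1 = (24*(8/9))*1 = (64/3)*1 = 64/3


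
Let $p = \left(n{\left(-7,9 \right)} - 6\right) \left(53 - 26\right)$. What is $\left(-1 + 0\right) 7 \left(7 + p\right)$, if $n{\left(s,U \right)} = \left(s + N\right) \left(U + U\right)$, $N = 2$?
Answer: $18095$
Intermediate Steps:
$n{\left(s,U \right)} = 2 U \left(2 + s\right)$ ($n{\left(s,U \right)} = \left(s + 2\right) \left(U + U\right) = \left(2 + s\right) 2 U = 2 U \left(2 + s\right)$)
$p = -2592$ ($p = \left(2 \cdot 9 \left(2 - 7\right) - 6\right) \left(53 - 26\right) = \left(2 \cdot 9 \left(-5\right) - 6\right) 27 = \left(-90 - 6\right) 27 = \left(-96\right) 27 = -2592$)
$\left(-1 + 0\right) 7 \left(7 + p\right) = \left(-1 + 0\right) 7 \left(7 - 2592\right) = \left(-1\right) 7 \left(-2585\right) = \left(-7\right) \left(-2585\right) = 18095$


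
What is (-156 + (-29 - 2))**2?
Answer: 34969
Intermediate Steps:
(-156 + (-29 - 2))**2 = (-156 - 31)**2 = (-187)**2 = 34969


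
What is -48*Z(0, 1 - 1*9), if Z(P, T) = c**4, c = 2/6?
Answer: -16/27 ≈ -0.59259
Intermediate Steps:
c = 1/3 (c = 2*(1/6) = 1/3 ≈ 0.33333)
Z(P, T) = 1/81 (Z(P, T) = (1/3)**4 = 1/81)
-48*Z(0, 1 - 1*9) = -48*1/81 = -16/27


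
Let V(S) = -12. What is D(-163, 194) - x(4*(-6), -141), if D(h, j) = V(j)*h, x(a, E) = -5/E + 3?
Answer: 275368/141 ≈ 1953.0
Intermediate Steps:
x(a, E) = 3 - 5/E
D(h, j) = -12*h
D(-163, 194) - x(4*(-6), -141) = -12*(-163) - (3 - 5/(-141)) = 1956 - (3 - 5*(-1/141)) = 1956 - (3 + 5/141) = 1956 - 1*428/141 = 1956 - 428/141 = 275368/141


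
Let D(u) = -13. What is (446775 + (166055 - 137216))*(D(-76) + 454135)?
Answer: 215986780908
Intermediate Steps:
(446775 + (166055 - 137216))*(D(-76) + 454135) = (446775 + (166055 - 137216))*(-13 + 454135) = (446775 + 28839)*454122 = 475614*454122 = 215986780908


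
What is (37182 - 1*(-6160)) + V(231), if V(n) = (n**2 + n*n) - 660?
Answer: 149404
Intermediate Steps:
V(n) = -660 + 2*n**2 (V(n) = (n**2 + n**2) - 660 = 2*n**2 - 660 = -660 + 2*n**2)
(37182 - 1*(-6160)) + V(231) = (37182 - 1*(-6160)) + (-660 + 2*231**2) = (37182 + 6160) + (-660 + 2*53361) = 43342 + (-660 + 106722) = 43342 + 106062 = 149404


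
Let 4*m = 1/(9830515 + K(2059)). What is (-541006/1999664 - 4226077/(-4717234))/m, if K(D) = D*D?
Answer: 10374304265657264638/294777594043 ≈ 3.5194e+7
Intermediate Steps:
K(D) = D**2
m = 1/56279984 (m = 1/(4*(9830515 + 2059**2)) = 1/(4*(9830515 + 4239481)) = (1/4)/14069996 = (1/4)*(1/14069996) = 1/56279984 ≈ 1.7768e-8)
(-541006/1999664 - 4226077/(-4717234))/m = (-541006/1999664 - 4226077/(-4717234))/(1/56279984) = (-541006*1/1999664 - 4226077*(-1/4717234))*56279984 = (-270503/999832 + 4226077/4717234)*56279984 = (1474670535181/2358220752344)*56279984 = 10374304265657264638/294777594043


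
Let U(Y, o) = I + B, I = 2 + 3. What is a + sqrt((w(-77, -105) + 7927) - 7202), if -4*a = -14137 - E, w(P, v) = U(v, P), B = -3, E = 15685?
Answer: 14911/2 + sqrt(727) ≈ 7482.5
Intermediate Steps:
I = 5
U(Y, o) = 2 (U(Y, o) = 5 - 3 = 2)
w(P, v) = 2
a = 14911/2 (a = -(-14137 - 1*15685)/4 = -(-14137 - 15685)/4 = -1/4*(-29822) = 14911/2 ≈ 7455.5)
a + sqrt((w(-77, -105) + 7927) - 7202) = 14911/2 + sqrt((2 + 7927) - 7202) = 14911/2 + sqrt(7929 - 7202) = 14911/2 + sqrt(727)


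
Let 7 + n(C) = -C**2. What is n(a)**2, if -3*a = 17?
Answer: 123904/81 ≈ 1529.7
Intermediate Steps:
a = -17/3 (a = -1/3*17 = -17/3 ≈ -5.6667)
n(C) = -7 - C**2
n(a)**2 = (-7 - (-17/3)**2)**2 = (-7 - 1*289/9)**2 = (-7 - 289/9)**2 = (-352/9)**2 = 123904/81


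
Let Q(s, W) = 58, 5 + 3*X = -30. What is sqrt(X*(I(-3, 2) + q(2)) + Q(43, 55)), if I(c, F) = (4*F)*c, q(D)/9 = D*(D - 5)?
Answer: 22*sqrt(2) ≈ 31.113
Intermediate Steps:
X = -35/3 (X = -5/3 + (1/3)*(-30) = -5/3 - 10 = -35/3 ≈ -11.667)
q(D) = 9*D*(-5 + D) (q(D) = 9*(D*(D - 5)) = 9*(D*(-5 + D)) = 9*D*(-5 + D))
I(c, F) = 4*F*c
sqrt(X*(I(-3, 2) + q(2)) + Q(43, 55)) = sqrt(-35*(4*2*(-3) + 9*2*(-5 + 2))/3 + 58) = sqrt(-35*(-24 + 9*2*(-3))/3 + 58) = sqrt(-35*(-24 - 54)/3 + 58) = sqrt(-35/3*(-78) + 58) = sqrt(910 + 58) = sqrt(968) = 22*sqrt(2)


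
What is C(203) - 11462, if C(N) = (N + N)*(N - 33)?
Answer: 57558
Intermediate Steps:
C(N) = 2*N*(-33 + N) (C(N) = (2*N)*(-33 + N) = 2*N*(-33 + N))
C(203) - 11462 = 2*203*(-33 + 203) - 11462 = 2*203*170 - 11462 = 69020 - 11462 = 57558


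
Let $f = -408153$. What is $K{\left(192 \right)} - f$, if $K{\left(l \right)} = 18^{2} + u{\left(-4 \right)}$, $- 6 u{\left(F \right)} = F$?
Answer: $\frac{1225433}{3} \approx 4.0848 \cdot 10^{5}$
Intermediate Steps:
$u{\left(F \right)} = - \frac{F}{6}$
$K{\left(l \right)} = \frac{974}{3}$ ($K{\left(l \right)} = 18^{2} - - \frac{2}{3} = 324 + \frac{2}{3} = \frac{974}{3}$)
$K{\left(192 \right)} - f = \frac{974}{3} - -408153 = \frac{974}{3} + 408153 = \frac{1225433}{3}$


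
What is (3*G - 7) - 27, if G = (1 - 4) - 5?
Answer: -58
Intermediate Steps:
G = -8 (G = -3 - 5 = -8)
(3*G - 7) - 27 = (3*(-8) - 7) - 27 = (-24 - 7) - 27 = -31 - 27 = -58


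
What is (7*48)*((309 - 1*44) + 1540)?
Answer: 606480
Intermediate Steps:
(7*48)*((309 - 1*44) + 1540) = 336*((309 - 44) + 1540) = 336*(265 + 1540) = 336*1805 = 606480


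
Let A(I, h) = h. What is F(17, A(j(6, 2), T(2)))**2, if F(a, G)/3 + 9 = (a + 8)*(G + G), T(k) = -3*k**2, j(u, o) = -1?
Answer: 3337929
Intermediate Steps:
F(a, G) = -27 + 6*G*(8 + a) (F(a, G) = -27 + 3*((a + 8)*(G + G)) = -27 + 3*((8 + a)*(2*G)) = -27 + 3*(2*G*(8 + a)) = -27 + 6*G*(8 + a))
F(17, A(j(6, 2), T(2)))**2 = (-27 + 48*(-3*2**2) + 6*(-3*2**2)*17)**2 = (-27 + 48*(-3*4) + 6*(-3*4)*17)**2 = (-27 + 48*(-12) + 6*(-12)*17)**2 = (-27 - 576 - 1224)**2 = (-1827)**2 = 3337929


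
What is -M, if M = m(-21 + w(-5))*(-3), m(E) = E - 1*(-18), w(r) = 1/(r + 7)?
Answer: -15/2 ≈ -7.5000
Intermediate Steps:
w(r) = 1/(7 + r)
m(E) = 18 + E (m(E) = E + 18 = 18 + E)
M = 15/2 (M = (18 + (-21 + 1/(7 - 5)))*(-3) = (18 + (-21 + 1/2))*(-3) = (18 - 41/2)*(-3) = -5/2*(-3) = 15/2 ≈ 7.5000)
-M = -1*15/2 = -15/2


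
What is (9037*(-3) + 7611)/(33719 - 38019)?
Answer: 195/43 ≈ 4.5349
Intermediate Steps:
(9037*(-3) + 7611)/(33719 - 38019) = (-27111 + 7611)/(-4300) = -19500*(-1/4300) = 195/43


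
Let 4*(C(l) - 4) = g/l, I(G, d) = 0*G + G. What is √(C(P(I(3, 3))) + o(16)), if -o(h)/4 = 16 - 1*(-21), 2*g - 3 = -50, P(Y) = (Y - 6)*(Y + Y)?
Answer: I*√20689/12 ≈ 11.986*I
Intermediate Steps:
I(G, d) = G (I(G, d) = 0 + G = G)
P(Y) = 2*Y*(-6 + Y) (P(Y) = (-6 + Y)*(2*Y) = 2*Y*(-6 + Y))
g = -47/2 (g = 3/2 + (½)*(-50) = 3/2 - 25 = -47/2 ≈ -23.500)
o(h) = -148 (o(h) = -4*(16 - 1*(-21)) = -4*(16 + 21) = -4*37 = -148)
C(l) = 4 - 47/(8*l) (C(l) = 4 + (-47/(2*l))/4 = 4 - 47/(8*l))
√(C(P(I(3, 3))) + o(16)) = √((4 - 47*1/(6*(-6 + 3))/8) - 148) = √((4 - 47/(8*(2*3*(-3)))) - 148) = √((4 - 47/8/(-18)) - 148) = √((4 - 47/8*(-1/18)) - 148) = √((4 + 47/144) - 148) = √(623/144 - 148) = √(-20689/144) = I*√20689/12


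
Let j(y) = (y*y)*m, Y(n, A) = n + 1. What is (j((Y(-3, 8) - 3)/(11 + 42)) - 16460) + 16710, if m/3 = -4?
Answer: 701950/2809 ≈ 249.89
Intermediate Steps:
m = -12 (m = 3*(-4) = -12)
Y(n, A) = 1 + n
j(y) = -12*y**2 (j(y) = (y*y)*(-12) = y**2*(-12) = -12*y**2)
(j((Y(-3, 8) - 3)/(11 + 42)) - 16460) + 16710 = (-12*((1 - 3) - 3)**2/(11 + 42)**2 - 16460) + 16710 = (-12*(-2 - 3)**2/2809 - 16460) + 16710 = (-12*(-5*1/53)**2 - 16460) + 16710 = (-12*(-5/53)**2 - 16460) + 16710 = (-12*25/2809 - 16460) + 16710 = (-300/2809 - 16460) + 16710 = -46236440/2809 + 16710 = 701950/2809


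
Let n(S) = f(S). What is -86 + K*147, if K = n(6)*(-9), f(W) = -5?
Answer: 6529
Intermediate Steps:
n(S) = -5
K = 45 (K = -5*(-9) = 45)
-86 + K*147 = -86 + 45*147 = -86 + 6615 = 6529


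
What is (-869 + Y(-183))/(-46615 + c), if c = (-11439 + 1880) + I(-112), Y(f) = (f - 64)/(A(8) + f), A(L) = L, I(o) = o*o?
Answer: 75914/3817625 ≈ 0.019885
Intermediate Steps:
I(o) = o²
Y(f) = (-64 + f)/(8 + f) (Y(f) = (f - 64)/(8 + f) = (-64 + f)/(8 + f))
c = 2985 (c = (-11439 + 1880) + (-112)² = -9559 + 12544 = 2985)
(-869 + Y(-183))/(-46615 + c) = (-869 + (-64 - 183)/(8 - 183))/(-46615 + 2985) = (-869 - 247/(-175))/(-43630) = (-869 - 1/175*(-247))*(-1/43630) = (-869 + 247/175)*(-1/43630) = -151828/175*(-1/43630) = 75914/3817625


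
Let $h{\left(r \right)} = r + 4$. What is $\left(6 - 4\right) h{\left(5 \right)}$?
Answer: $18$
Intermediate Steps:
$h{\left(r \right)} = 4 + r$
$\left(6 - 4\right) h{\left(5 \right)} = \left(6 - 4\right) \left(4 + 5\right) = 2 \cdot 9 = 18$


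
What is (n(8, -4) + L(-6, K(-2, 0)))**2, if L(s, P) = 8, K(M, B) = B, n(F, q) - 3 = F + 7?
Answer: 676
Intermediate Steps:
n(F, q) = 10 + F (n(F, q) = 3 + (F + 7) = 3 + (7 + F) = 10 + F)
(n(8, -4) + L(-6, K(-2, 0)))**2 = ((10 + 8) + 8)**2 = (18 + 8)**2 = 26**2 = 676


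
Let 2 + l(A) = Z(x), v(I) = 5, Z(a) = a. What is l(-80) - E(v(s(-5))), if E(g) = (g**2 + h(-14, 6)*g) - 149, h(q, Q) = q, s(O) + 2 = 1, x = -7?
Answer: 185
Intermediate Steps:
s(O) = -1 (s(O) = -2 + 1 = -1)
l(A) = -9 (l(A) = -2 - 7 = -9)
E(g) = -149 + g**2 - 14*g (E(g) = (g**2 - 14*g) - 149 = -149 + g**2 - 14*g)
l(-80) - E(v(s(-5))) = -9 - (-149 + 5**2 - 14*5) = -9 - (-149 + 25 - 70) = -9 - 1*(-194) = -9 + 194 = 185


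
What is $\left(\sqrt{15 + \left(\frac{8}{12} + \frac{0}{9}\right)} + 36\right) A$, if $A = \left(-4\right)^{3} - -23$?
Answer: $-1476 - \frac{41 \sqrt{141}}{3} \approx -1638.3$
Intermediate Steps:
$A = -41$ ($A = -64 + 23 = -41$)
$\left(\sqrt{15 + \left(\frac{8}{12} + \frac{0}{9}\right)} + 36\right) A = \left(\sqrt{15 + \left(\frac{8}{12} + \frac{0}{9}\right)} + 36\right) \left(-41\right) = \left(\sqrt{15 + \left(8 \cdot \frac{1}{12} + 0 \cdot \frac{1}{9}\right)} + 36\right) \left(-41\right) = \left(\sqrt{15 + \left(\frac{2}{3} + 0\right)} + 36\right) \left(-41\right) = \left(\sqrt{15 + \frac{2}{3}} + 36\right) \left(-41\right) = \left(\sqrt{\frac{47}{3}} + 36\right) \left(-41\right) = \left(\frac{\sqrt{141}}{3} + 36\right) \left(-41\right) = \left(36 + \frac{\sqrt{141}}{3}\right) \left(-41\right) = -1476 - \frac{41 \sqrt{141}}{3}$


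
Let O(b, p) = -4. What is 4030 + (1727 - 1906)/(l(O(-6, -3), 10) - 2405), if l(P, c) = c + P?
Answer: 9668149/2399 ≈ 4030.1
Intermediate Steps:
l(P, c) = P + c
4030 + (1727 - 1906)/(l(O(-6, -3), 10) - 2405) = 4030 + (1727 - 1906)/((-4 + 10) - 2405) = 4030 - 179/(6 - 2405) = 4030 - 179/(-2399) = 4030 - 179*(-1/2399) = 4030 + 179/2399 = 9668149/2399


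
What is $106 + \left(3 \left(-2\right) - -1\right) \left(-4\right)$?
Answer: $126$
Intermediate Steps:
$106 + \left(3 \left(-2\right) - -1\right) \left(-4\right) = 106 + \left(-6 + 1\right) \left(-4\right) = 106 - -20 = 106 + 20 = 126$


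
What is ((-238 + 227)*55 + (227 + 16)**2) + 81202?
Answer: 139646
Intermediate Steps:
((-238 + 227)*55 + (227 + 16)**2) + 81202 = (-11*55 + 243**2) + 81202 = (-605 + 59049) + 81202 = 58444 + 81202 = 139646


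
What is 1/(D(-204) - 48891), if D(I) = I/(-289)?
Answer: -17/831135 ≈ -2.0454e-5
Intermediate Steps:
D(I) = -I/289 (D(I) = I*(-1/289) = -I/289)
1/(D(-204) - 48891) = 1/(-1/289*(-204) - 48891) = 1/(12/17 - 48891) = 1/(-831135/17) = -17/831135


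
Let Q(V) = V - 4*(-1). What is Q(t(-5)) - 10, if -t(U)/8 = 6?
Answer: -54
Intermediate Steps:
t(U) = -48 (t(U) = -8*6 = -48)
Q(V) = 4 + V (Q(V) = V + 4 = 4 + V)
Q(t(-5)) - 10 = (4 - 48) - 10 = -44 - 10 = -54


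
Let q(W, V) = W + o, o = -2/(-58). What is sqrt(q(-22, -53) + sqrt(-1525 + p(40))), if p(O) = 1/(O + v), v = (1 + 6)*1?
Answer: sqrt(-40806857 + 39527*I*sqrt(3368678))/1363 ≈ 3.3793 + 5.778*I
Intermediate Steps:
v = 7 (v = 7*1 = 7)
o = 1/29 (o = -2*(-1/58) = 1/29 ≈ 0.034483)
p(O) = 1/(7 + O) (p(O) = 1/(O + 7) = 1/(7 + O))
q(W, V) = 1/29 + W (q(W, V) = W + 1/29 = 1/29 + W)
sqrt(q(-22, -53) + sqrt(-1525 + p(40))) = sqrt((1/29 - 22) + sqrt(-1525 + 1/(7 + 40))) = sqrt(-637/29 + sqrt(-1525 + 1/47)) = sqrt(-637/29 + sqrt(-71674/47)) = sqrt(-637/29 + I*sqrt(3368678)/47)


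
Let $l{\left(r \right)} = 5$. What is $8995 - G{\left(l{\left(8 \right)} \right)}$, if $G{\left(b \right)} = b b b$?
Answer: $8870$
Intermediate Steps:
$G{\left(b \right)} = b^{3}$ ($G{\left(b \right)} = b^{2} b = b^{3}$)
$8995 - G{\left(l{\left(8 \right)} \right)} = 8995 - 5^{3} = 8995 - 125 = 8870$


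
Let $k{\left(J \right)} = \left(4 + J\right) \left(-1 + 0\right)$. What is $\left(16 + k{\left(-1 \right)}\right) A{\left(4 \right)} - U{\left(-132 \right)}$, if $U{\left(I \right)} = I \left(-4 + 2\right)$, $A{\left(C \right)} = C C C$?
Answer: $568$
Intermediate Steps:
$A{\left(C \right)} = C^{3}$ ($A{\left(C \right)} = C^{2} C = C^{3}$)
$k{\left(J \right)} = -4 - J$ ($k{\left(J \right)} = \left(4 + J\right) \left(-1\right) = -4 - J$)
$U{\left(I \right)} = - 2 I$ ($U{\left(I \right)} = I \left(-2\right) = - 2 I$)
$\left(16 + k{\left(-1 \right)}\right) A{\left(4 \right)} - U{\left(-132 \right)} = \left(16 - 3\right) 4^{3} - \left(-2\right) \left(-132\right) = \left(16 + \left(-4 + 1\right)\right) 64 - 264 = \left(16 - 3\right) 64 - 264 = 13 \cdot 64 - 264 = 832 - 264 = 568$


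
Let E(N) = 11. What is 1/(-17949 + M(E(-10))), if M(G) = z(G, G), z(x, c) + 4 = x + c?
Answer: -1/17931 ≈ -5.5769e-5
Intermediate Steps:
z(x, c) = -4 + c + x (z(x, c) = -4 + (x + c) = -4 + (c + x) = -4 + c + x)
M(G) = -4 + 2*G (M(G) = -4 + G + G = -4 + 2*G)
1/(-17949 + M(E(-10))) = 1/(-17949 + (-4 + 2*11)) = 1/(-17949 + (-4 + 22)) = 1/(-17949 + 18) = 1/(-17931) = -1/17931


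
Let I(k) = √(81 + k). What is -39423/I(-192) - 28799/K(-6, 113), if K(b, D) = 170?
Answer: -28799/170 + 13141*I*√111/37 ≈ -169.41 + 3741.9*I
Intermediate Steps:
-39423/I(-192) - 28799/K(-6, 113) = -39423/√(81 - 192) - 28799/170 = -39423*(-I*√111/111) - 28799*1/170 = -39423*(-I*√111/111) - 28799/170 = -(-13141)*I*√111/37 - 28799/170 = 13141*I*√111/37 - 28799/170 = -28799/170 + 13141*I*√111/37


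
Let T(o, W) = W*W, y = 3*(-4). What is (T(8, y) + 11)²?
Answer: 24025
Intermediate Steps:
y = -12
T(o, W) = W²
(T(8, y) + 11)² = ((-12)² + 11)² = (144 + 11)² = 155² = 24025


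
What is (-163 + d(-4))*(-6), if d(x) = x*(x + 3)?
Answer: 954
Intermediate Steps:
d(x) = x*(3 + x)
(-163 + d(-4))*(-6) = (-163 - 4*(3 - 4))*(-6) = (-163 - 4*(-1))*(-6) = (-163 + 4)*(-6) = -159*(-6) = 954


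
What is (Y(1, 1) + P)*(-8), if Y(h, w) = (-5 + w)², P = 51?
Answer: -536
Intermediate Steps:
(Y(1, 1) + P)*(-8) = ((-5 + 1)² + 51)*(-8) = ((-4)² + 51)*(-8) = (16 + 51)*(-8) = 67*(-8) = -536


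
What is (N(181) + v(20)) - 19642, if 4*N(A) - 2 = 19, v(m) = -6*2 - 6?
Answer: -78619/4 ≈ -19655.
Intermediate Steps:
v(m) = -18 (v(m) = -12 - 6 = -18)
N(A) = 21/4 (N(A) = ½ + (¼)*19 = ½ + 19/4 = 21/4)
(N(181) + v(20)) - 19642 = (21/4 - 18) - 19642 = -51/4 - 19642 = -78619/4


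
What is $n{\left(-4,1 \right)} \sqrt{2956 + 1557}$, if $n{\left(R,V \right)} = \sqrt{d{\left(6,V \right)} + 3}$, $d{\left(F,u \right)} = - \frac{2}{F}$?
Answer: $\frac{2 \sqrt{27078}}{3} \approx 109.7$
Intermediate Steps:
$n{\left(R,V \right)} = \frac{2 \sqrt{6}}{3}$ ($n{\left(R,V \right)} = \sqrt{- \frac{2}{6} + 3} = \sqrt{\left(-2\right) \frac{1}{6} + 3} = \sqrt{- \frac{1}{3} + 3} = \sqrt{\frac{8}{3}} = \frac{2 \sqrt{6}}{3}$)
$n{\left(-4,1 \right)} \sqrt{2956 + 1557} = \frac{2 \sqrt{6}}{3} \sqrt{2956 + 1557} = \frac{2 \sqrt{6}}{3} \sqrt{4513} = \frac{2 \sqrt{27078}}{3}$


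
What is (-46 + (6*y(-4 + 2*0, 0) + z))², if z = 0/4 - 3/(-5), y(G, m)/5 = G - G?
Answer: 51529/25 ≈ 2061.2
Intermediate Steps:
y(G, m) = 0 (y(G, m) = 5*(G - G) = 5*0 = 0)
z = ⅗ (z = 0*(¼) - 3*(-⅕) = 0 + ⅗ = ⅗ ≈ 0.60000)
(-46 + (6*y(-4 + 2*0, 0) + z))² = (-46 + (6*0 + ⅗))² = (-46 + (0 + ⅗))² = (-46 + ⅗)² = (-227/5)² = 51529/25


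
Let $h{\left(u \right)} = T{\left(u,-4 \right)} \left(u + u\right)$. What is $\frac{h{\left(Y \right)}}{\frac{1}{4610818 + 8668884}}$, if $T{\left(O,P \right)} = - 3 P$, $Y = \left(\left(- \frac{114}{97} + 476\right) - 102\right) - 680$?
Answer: $- \frac{9496368019008}{97} \approx -9.7901 \cdot 10^{10}$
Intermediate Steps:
$Y = - \frac{29796}{97}$ ($Y = \left(\left(\left(-114\right) \frac{1}{97} + 476\right) - 102\right) - 680 = \left(\left(- \frac{114}{97} + 476\right) - 102\right) - 680 = \left(\frac{46058}{97} - 102\right) - 680 = \frac{36164}{97} - 680 = - \frac{29796}{97} \approx -307.18$)
$h{\left(u \right)} = 24 u$ ($h{\left(u \right)} = \left(-3\right) \left(-4\right) \left(u + u\right) = 12 \cdot 2 u = 24 u$)
$\frac{h{\left(Y \right)}}{\frac{1}{4610818 + 8668884}} = \frac{24 \left(- \frac{29796}{97}\right)}{\frac{1}{4610818 + 8668884}} = - \frac{715104}{97 \cdot \frac{1}{13279702}} = - \frac{715104 \frac{1}{\frac{1}{13279702}}}{97} = \left(- \frac{715104}{97}\right) 13279702 = - \frac{9496368019008}{97}$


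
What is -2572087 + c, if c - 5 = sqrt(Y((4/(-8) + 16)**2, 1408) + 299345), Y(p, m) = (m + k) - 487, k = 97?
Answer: -2572082 + sqrt(300363) ≈ -2.5715e+6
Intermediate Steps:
Y(p, m) = -390 + m (Y(p, m) = (m + 97) - 487 = (97 + m) - 487 = -390 + m)
c = 5 + sqrt(300363) (c = 5 + sqrt((-390 + 1408) + 299345) = 5 + sqrt(1018 + 299345) = 5 + sqrt(300363) ≈ 553.05)
-2572087 + c = -2572087 + (5 + sqrt(300363)) = -2572082 + sqrt(300363)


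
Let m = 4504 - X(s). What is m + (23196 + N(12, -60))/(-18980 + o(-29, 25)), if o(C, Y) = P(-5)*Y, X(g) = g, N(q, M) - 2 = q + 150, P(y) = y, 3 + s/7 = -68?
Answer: 19104149/3821 ≈ 4999.8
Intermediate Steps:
s = -497 (s = -21 + 7*(-68) = -21 - 476 = -497)
N(q, M) = 152 + q (N(q, M) = 2 + (q + 150) = 2 + (150 + q) = 152 + q)
o(C, Y) = -5*Y
m = 5001 (m = 4504 - 1*(-497) = 4504 + 497 = 5001)
m + (23196 + N(12, -60))/(-18980 + o(-29, 25)) = 5001 + (23196 + (152 + 12))/(-18980 - 5*25) = 5001 + (23196 + 164)/(-18980 - 125) = 5001 + 23360/(-19105) = 5001 + 23360*(-1/19105) = 5001 - 4672/3821 = 19104149/3821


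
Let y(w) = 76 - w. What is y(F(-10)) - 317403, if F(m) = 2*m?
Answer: -317307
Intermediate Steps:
y(F(-10)) - 317403 = (76 - 2*(-10)) - 317403 = (76 - 1*(-20)) - 317403 = (76 + 20) - 317403 = 96 - 317403 = -317307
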